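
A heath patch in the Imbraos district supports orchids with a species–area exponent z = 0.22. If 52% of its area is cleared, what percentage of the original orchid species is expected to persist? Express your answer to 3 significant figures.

85.1%

S_new/S_old = (A_new/A_old)^z = 0.48^0.22
= exp(0.22 × ln 0.48) = exp(0.22 × -0.7340) = exp(-0.1615) ≈ 0.8509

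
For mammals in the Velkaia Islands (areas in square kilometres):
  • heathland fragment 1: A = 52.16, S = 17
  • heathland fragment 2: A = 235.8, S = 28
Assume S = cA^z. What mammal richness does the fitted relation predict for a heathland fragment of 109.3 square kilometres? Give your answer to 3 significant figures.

z = ln(28/17) / ln(235.8/52.16) = 0.4990 / 1.5087 = 0.3307
c = 17 / 52.16^0.3307 = 17 / 3.698 = 4.597
S₃ = 4.597 × 109.3^0.3307 = 4.597 × 4.724 ≈ 21.71

21.7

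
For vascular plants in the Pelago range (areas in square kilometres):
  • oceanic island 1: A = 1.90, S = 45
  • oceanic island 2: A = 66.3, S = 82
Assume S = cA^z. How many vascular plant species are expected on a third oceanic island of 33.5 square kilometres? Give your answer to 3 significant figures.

73.1

z = ln(82/45) / ln(66.3/1.9) = 0.6001 / 3.5523 = 0.1689
c = 45 / 1.9^0.1689 = 45 / 1.115 = 40.38
S₃ = 40.38 × 33.5^0.1689 = 40.38 × 1.81 ≈ 73.07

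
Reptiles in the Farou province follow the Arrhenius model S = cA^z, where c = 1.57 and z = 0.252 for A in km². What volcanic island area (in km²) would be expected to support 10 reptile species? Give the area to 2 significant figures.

10 = 1.57 × A^0.252  ⇒  A^0.252 = 10/1.57 = 6.369
ln A = ln(6.369) / 0.252 = 1.8515 / 0.252 = 7.3473
A = e^7.3473 ≈ 1552 km²

1600 km²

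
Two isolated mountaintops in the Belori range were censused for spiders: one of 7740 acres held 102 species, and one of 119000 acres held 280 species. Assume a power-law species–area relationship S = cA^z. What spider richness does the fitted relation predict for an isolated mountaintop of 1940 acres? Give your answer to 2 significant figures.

z = ln(280/102) / ln(119000/7740) = 1.0098 / 2.7327 = 0.3695
c = 102 / 7740^0.3695 = 102 / 27.35 = 3.729
S₃ = 3.729 × 1940^0.3695 = 3.729 × 16.4 ≈ 61.17

61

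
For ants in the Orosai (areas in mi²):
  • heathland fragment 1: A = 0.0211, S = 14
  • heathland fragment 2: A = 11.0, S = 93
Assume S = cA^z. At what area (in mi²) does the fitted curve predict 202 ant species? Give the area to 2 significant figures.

z = ln(93/14) / ln(11/0.0211) = 1.8935 / 6.2564 = 0.3027
c = 14 / 0.0211^0.3027 = 14 / 0.3111 = 45.01
A = (202/45.01)^(1/0.3027) ⇒ ln A = ln(4.488)/0.3027 = 4.9607
A = e^4.9607 ≈ 142.7 mi²

140 mi²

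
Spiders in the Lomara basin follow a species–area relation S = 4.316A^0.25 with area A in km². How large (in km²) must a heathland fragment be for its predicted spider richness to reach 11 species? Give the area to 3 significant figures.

11 = 4.316 × A^0.25  ⇒  A^0.25 = 11/4.316 = 2.549
ln A = ln(2.549) / 0.25 = 0.9356 / 0.25 = 3.7423
A = e^3.7423 ≈ 42.19 km²

42.2 km²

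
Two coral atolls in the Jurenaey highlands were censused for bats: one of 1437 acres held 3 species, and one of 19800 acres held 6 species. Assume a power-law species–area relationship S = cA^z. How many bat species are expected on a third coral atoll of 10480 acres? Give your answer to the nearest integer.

z = ln(6/3) / ln(19800/1437) = 0.6931 / 2.6231 = 0.2642
c = 3 / 1437^0.2642 = 3 / 6.829 = 0.4393
S₃ = 0.4393 × 10480^0.2642 = 0.4393 × 11.54 ≈ 5.072

5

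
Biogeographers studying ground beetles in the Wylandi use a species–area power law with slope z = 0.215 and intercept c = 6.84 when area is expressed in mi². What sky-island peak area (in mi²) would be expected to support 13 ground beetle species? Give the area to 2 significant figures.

13 = 6.84 × A^0.215  ⇒  A^0.215 = 13/6.84 = 1.901
ln A = ln(1.901) / 0.215 = 0.6422 / 0.215 = 2.9868
A = e^2.9868 ≈ 19.82 mi²

20 mi²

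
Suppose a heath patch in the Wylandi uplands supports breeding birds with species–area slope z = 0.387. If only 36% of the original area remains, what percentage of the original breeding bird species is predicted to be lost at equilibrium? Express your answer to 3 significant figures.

S_new/S_old = (A_new/A_old)^z = 0.36^0.387
= exp(0.387 × ln 0.36) = exp(0.387 × -1.0217) = exp(-0.3954) ≈ 0.6734
Fraction lost = 1 − 0.6734 = 0.3266

32.7%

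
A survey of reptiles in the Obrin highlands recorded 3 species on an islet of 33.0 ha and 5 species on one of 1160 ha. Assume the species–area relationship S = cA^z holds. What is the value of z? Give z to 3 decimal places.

Taking logs: ln S = ln c + z ln A, so z = (ln S₂ − ln S₁)/(ln A₂ − ln A₁).
z = ln(5/3) / ln(1160/33) = ln(1.667) / ln(35.15) = 0.5108 / 3.5597 = 0.1435

0.144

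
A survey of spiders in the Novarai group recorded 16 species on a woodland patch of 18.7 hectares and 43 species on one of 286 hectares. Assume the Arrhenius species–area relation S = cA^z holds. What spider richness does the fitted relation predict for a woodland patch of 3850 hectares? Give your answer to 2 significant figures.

z = ln(43/16) / ln(286/18.7) = 0.9886 / 2.7275 = 0.3625
c = 16 / 18.7^0.3625 = 16 / 2.891 = 5.535
S₃ = 5.535 × 3850^0.3625 = 5.535 × 19.93 ≈ 110.3

110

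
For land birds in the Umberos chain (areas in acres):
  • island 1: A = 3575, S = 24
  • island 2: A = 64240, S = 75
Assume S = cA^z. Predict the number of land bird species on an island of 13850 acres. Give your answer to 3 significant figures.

40.9

z = ln(75/24) / ln(64240/3575) = 1.1394 / 2.8887 = 0.3945
c = 24 / 3575^0.3945 = 24 / 25.21 = 0.952
S₃ = 0.952 × 13850^0.3945 = 0.952 × 43.01 ≈ 40.95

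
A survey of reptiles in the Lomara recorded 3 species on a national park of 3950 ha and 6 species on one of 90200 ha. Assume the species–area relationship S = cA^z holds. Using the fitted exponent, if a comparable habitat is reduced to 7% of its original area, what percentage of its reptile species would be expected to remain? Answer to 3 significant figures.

55.5%

z = ln(6/3) / ln(90200/3950) = 0.6931 / 3.1283 = 0.2216
S_new/S_old = (A_new/A_old)^z = 0.07^0.2216 = exp(0.2216 × -2.6593) = 0.5548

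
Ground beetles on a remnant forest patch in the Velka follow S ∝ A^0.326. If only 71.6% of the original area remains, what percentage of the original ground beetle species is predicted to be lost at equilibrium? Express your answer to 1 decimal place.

S_new/S_old = (A_new/A_old)^z = 0.716^0.326
= exp(0.326 × ln 0.716) = exp(0.326 × -0.3341) = exp(-0.1089) ≈ 0.8968
Fraction lost = 1 − 0.8968 = 0.1032

10.3%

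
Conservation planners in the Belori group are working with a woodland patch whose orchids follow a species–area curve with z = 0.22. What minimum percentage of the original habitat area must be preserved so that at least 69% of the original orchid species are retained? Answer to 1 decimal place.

18.5%

Need (A_new/A_old)^0.22 = 0.69, so A_new/A_old = 0.69^(1/0.22) = 0.69^4.545
ln(A_new/A_old) = ln 0.69 / 0.22 = -0.3711 / 0.22 = -1.6867
A_new/A_old = e^-1.6867 ≈ 0.1851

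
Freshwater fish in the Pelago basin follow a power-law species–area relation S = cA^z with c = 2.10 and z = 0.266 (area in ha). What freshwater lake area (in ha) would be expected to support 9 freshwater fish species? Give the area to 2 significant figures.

240 ha

9 = 2.1 × A^0.266  ⇒  A^0.266 = 9/2.1 = 4.286
ln A = ln(4.286) / 0.266 = 1.4553 / 0.266 = 5.4710
A = e^5.4710 ≈ 237.7 ha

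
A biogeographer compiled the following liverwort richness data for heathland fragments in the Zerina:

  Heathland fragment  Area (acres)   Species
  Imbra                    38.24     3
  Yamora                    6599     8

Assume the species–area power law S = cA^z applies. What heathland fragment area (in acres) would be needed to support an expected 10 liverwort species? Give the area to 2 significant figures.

z = ln(8/3) / ln(6599/38.24) = 0.9808 / 5.1508 = 0.1904
c = 3 / 38.24^0.1904 = 3 / 2.001 = 1.499
A = (10/1.499)^(1/0.1904) ⇒ ln A = ln(6.672)/0.1904 = 9.9665
A = e^9.9665 ≈ 21301 acres

21000 acres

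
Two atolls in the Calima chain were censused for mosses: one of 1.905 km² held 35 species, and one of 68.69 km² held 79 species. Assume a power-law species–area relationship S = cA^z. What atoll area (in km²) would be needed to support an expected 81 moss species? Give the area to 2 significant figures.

77 km²

z = ln(79/35) / ln(68.69/1.905) = 0.8141 / 3.5851 = 0.2271
c = 35 / 1.905^0.2271 = 35 / 1.158 = 30.24
A = (81/30.24)^(1/0.2271) ⇒ ln A = ln(2.679)/0.2271 = 4.3397
A = e^4.3397 ≈ 76.68 km²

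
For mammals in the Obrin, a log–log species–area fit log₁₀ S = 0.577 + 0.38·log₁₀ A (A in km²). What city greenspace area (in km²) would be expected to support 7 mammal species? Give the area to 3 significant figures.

7 = 3.776 × A^0.38  ⇒  A^0.38 = 7/3.776 = 1.854
ln A = ln(1.854) / 0.38 = 0.6173 / 0.38 = 1.6245
A = e^1.6245 ≈ 5.076 km²

5.08 km²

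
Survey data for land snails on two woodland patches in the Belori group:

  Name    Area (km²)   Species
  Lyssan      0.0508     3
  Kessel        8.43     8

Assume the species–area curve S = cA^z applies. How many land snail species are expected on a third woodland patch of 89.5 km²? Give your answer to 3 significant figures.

12.6

z = ln(8/3) / ln(8.43/0.0508) = 0.9808 / 5.1117 = 0.1919
c = 3 / 0.0508^0.1919 = 3 / 0.5645 = 5.314
S₃ = 5.314 × 89.5^0.1919 = 5.314 × 2.369 ≈ 12.59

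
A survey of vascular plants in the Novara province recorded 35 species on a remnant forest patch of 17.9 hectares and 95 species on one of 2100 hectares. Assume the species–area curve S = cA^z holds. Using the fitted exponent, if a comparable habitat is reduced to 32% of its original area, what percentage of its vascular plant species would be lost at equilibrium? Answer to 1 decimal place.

z = ln(95/35) / ln(2100/17.9) = 0.9985 / 4.7649 = 0.2096
S_new/S_old = (A_new/A_old)^z = 0.32^0.2096 = exp(0.2096 × -1.1394) = 0.7876
Fraction lost = 1 − 0.7876 = 0.2124

21.2%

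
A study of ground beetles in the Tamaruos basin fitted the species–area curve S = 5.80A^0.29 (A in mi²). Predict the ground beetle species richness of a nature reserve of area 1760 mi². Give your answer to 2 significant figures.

51

S = 5.8 × 1760^0.29 = 5.8 × 8.734 ≈ 50.66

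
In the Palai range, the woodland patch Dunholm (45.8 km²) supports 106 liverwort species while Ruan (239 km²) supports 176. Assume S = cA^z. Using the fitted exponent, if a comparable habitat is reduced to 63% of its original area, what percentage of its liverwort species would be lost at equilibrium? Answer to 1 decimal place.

13.2%

z = ln(176/106) / ln(239/45.8) = 0.5070 / 1.6522 = 0.3069
S_new/S_old = (A_new/A_old)^z = 0.63^0.3069 = exp(0.3069 × -0.4620) = 0.8678
Fraction lost = 1 − 0.8678 = 0.1322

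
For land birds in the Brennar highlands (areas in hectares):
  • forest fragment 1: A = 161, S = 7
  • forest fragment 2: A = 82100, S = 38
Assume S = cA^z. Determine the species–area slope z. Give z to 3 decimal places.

Taking logs: ln S = ln c + z ln A, so z = (ln S₂ − ln S₁)/(ln A₂ − ln A₁).
z = ln(38/7) / ln(82100/161) = ln(5.429) / ln(509.9) = 1.6917 / 6.2343 = 0.2714

0.271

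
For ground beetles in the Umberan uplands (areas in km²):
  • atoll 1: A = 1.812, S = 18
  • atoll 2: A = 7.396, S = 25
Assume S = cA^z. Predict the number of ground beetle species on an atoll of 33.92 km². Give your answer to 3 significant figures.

z = ln(25/18) / ln(7.396/1.812) = 0.3285 / 1.4065 = 0.2336
c = 18 / 1.812^0.2336 = 18 / 1.149 = 15.67
S₃ = 15.67 × 33.92^0.2336 = 15.67 × 2.277 ≈ 35.68

35.7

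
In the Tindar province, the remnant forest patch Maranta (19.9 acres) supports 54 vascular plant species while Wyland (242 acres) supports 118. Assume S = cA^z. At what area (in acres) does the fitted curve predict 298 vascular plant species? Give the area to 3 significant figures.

4670 acres

z = ln(118/54) / ln(242/19.9) = 0.7817 / 2.4982 = 0.3129
c = 54 / 19.9^0.3129 = 54 / 2.549 = 21.18
A = (298/21.18)^(1/0.3129) ⇒ ln A = ln(14.07)/0.3129 = 8.4496
A = e^8.4496 ≈ 4673 acres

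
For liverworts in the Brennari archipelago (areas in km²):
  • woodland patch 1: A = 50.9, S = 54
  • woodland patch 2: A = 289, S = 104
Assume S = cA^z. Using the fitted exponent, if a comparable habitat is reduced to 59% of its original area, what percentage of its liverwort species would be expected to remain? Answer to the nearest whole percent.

z = ln(104/54) / ln(289/50.9) = 0.6554 / 1.7366 = 0.3774
S_new/S_old = (A_new/A_old)^z = 0.59^0.3774 = exp(0.3774 × -0.5276) = 0.8194

82%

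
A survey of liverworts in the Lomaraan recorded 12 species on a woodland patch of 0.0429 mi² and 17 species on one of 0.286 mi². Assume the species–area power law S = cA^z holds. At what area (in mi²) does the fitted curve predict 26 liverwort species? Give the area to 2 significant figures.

2.9 mi²

z = ln(17/12) / ln(0.286/0.0429) = 0.3483 / 1.8971 = 0.1836
c = 12 / 0.0429^0.1836 = 12 / 0.5609 = 21.39
A = (26/21.39)^(1/0.1836) ⇒ ln A = ln(1.215)/0.1836 = 1.0624
A = e^1.0624 ≈ 2.893 mi²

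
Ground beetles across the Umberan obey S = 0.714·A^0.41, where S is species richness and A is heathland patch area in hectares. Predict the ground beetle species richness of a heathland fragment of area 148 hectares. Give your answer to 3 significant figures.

S = 0.714 × 148^0.41
ln S = ln 0.714 + 0.41 × ln 148 = -0.3369 + 0.41 × 4.9972 = 1.7120
S = e^1.7120 ≈ 5.54

5.54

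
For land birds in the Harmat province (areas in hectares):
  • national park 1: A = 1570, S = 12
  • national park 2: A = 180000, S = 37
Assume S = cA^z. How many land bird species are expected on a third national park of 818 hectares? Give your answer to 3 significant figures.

z = ln(37/12) / ln(180000/1570) = 1.1260 / 4.7419 = 0.2375
c = 12 / 1570^0.2375 = 12 / 5.74 = 2.091
S₃ = 2.091 × 818^0.2375 = 2.091 × 4.917 ≈ 10.28

10.3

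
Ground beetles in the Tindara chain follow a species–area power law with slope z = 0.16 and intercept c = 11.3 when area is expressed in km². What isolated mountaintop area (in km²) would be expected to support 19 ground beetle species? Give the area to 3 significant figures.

19 = 11.3 × A^0.16  ⇒  A^0.16 = 19/11.3 = 1.681
ln A = ln(1.681) / 0.16 = 0.5196 / 0.16 = 3.2477
A = e^3.2477 ≈ 25.73 km²

25.7 km²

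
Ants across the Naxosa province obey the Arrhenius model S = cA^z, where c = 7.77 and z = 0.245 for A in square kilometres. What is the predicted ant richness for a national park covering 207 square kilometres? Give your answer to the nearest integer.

S = 7.77 × 207^0.245
ln S = ln 7.77 + 0.245 × ln 207 = 2.0503 + 0.245 × 5.3327 = 3.3568
S = e^3.3568 ≈ 28.7

29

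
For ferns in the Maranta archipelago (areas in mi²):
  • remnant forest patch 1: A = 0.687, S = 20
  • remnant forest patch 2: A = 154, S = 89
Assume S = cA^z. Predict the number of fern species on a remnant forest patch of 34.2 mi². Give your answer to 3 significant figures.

z = ln(89/20) / ln(154/0.687) = 1.4929 / 5.4124 = 0.2758
c = 20 / 0.687^0.2758 = 20 / 0.9016 = 22.18
S₃ = 22.18 × 34.2^0.2758 = 22.18 × 2.649 ≈ 58.77

58.8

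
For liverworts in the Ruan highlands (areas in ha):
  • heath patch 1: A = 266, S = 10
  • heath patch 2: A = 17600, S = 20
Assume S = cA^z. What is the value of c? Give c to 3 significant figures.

3.97

z = ln(S₂/S₁) / ln(A₂/A₁) = ln(20/10) / ln(17600/266) = 0.6931 / 4.1922 = 0.1653
c = S₁ / A₁^z = 10 / 266^0.1653 = 10 / 2.517 = 3.972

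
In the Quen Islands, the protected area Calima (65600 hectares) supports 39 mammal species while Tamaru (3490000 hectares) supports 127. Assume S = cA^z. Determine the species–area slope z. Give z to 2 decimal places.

0.30

Taking logs: ln S = ln c + z ln A, so z = (ln S₂ − ln S₁)/(ln A₂ − ln A₁).
z = ln(127/39) / ln(3490000/65600) = ln(3.256) / ln(53.2) = 1.1806 / 3.9741 = 0.2971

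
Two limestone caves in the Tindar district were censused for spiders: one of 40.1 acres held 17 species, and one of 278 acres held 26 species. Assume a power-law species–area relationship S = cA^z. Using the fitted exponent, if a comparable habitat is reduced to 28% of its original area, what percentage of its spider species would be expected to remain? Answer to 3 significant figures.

75.6%

z = ln(26/17) / ln(278/40.1) = 0.4249 / 1.9362 = 0.2194
S_new/S_old = (A_new/A_old)^z = 0.28^0.2194 = exp(0.2194 × -1.2730) = 0.7563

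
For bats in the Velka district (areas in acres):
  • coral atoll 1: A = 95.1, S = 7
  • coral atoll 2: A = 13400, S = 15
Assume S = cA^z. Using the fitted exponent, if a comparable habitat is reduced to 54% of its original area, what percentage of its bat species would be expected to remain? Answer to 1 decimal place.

90.9%

z = ln(15/7) / ln(13400/95.1) = 0.7621 / 4.9481 = 0.1540
S_new/S_old = (A_new/A_old)^z = 0.54^0.1540 = exp(0.1540 × -0.6162) = 0.9095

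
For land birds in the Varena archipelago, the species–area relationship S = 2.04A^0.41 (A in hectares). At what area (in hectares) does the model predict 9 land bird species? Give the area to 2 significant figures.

37 hectares

9 = 2.04 × A^0.41  ⇒  A^0.41 = 9/2.04 = 4.412
ln A = ln(4.412) / 0.41 = 1.4843 / 0.41 = 3.6202
A = e^3.6202 ≈ 37.34 hectares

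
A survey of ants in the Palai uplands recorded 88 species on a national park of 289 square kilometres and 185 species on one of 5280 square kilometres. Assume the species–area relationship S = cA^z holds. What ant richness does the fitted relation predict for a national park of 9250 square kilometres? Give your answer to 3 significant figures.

214

z = ln(185/88) / ln(5280/289) = 0.7430 / 2.9053 = 0.2558
c = 88 / 289^0.2558 = 88 / 4.26 = 20.66
S₃ = 20.66 × 9250^0.2558 = 20.66 × 10.34 ≈ 213.5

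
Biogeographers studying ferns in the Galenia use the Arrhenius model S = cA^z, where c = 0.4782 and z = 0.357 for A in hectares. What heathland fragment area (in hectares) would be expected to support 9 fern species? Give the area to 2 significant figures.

3700 hectares

9 = 0.4782 × A^0.357  ⇒  A^0.357 = 9/0.4782 = 18.82
ln A = ln(18.82) / 0.357 = 2.9350 / 0.357 = 8.2212
A = e^8.2212 ≈ 3719 hectares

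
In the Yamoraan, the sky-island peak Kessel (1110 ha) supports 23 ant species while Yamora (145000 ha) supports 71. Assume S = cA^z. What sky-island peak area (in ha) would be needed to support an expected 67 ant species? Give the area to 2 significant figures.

z = ln(71/23) / ln(145000/1110) = 1.1272 / 4.8724 = 0.2313
c = 23 / 1110^0.2313 = 23 / 5.064 = 4.542
A = (67/4.542)^(1/0.2313) ⇒ ln A = ln(14.75)/0.2313 = 11.6338
A = e^11.6338 ≈ 112852 ha

110000 ha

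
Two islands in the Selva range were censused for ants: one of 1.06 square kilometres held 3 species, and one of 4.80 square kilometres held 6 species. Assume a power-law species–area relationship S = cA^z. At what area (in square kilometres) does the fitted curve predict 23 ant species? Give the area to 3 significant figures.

z = ln(6/3) / ln(4.8/1.06) = 0.6931 / 1.5103 = 0.4589
c = 3 / 1.06^0.4589 = 3 / 1.027 = 2.921
A = (23/2.921)^(1/0.4589) ⇒ ln A = ln(7.874)/0.4589 = 4.4966
A = e^4.4966 ≈ 89.71 square kilometres

89.7 square kilometres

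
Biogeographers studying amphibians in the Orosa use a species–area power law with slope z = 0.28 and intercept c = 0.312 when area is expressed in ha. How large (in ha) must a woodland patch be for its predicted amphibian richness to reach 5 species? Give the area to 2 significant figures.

5 = 0.312 × A^0.28  ⇒  A^0.28 = 5/0.312 = 16.03
ln A = ln(16.03) / 0.28 = 2.7742 / 0.28 = 9.9078
A = e^9.9078 ≈ 20087 ha

20000 ha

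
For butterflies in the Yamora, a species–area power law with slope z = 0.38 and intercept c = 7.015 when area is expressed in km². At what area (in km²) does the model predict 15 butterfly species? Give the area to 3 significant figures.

7.39 km²

15 = 7.015 × A^0.38  ⇒  A^0.38 = 15/7.015 = 2.138
ln A = ln(2.138) / 0.38 = 0.7600 / 0.38 = 2.0000
A = e^2.0000 ≈ 7.389 km²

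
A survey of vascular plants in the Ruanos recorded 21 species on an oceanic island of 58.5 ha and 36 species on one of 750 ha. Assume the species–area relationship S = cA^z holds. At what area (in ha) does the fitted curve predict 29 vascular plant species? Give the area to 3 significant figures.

270 ha

z = ln(36/21) / ln(750/58.5) = 0.5390 / 2.5510 = 0.2113
c = 21 / 58.5^0.2113 = 21 / 2.363 = 8.889
A = (29/8.889)^(1/0.2113) ⇒ ln A = ln(3.263)/0.2113 = 5.5967
A = e^5.5967 ≈ 269.5 ha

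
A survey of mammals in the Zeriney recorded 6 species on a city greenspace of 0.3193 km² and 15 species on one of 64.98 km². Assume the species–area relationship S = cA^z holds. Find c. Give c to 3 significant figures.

7.30

z = ln(S₂/S₁) / ln(A₂/A₁) = ln(15/6) / ln(64.98/0.3193) = 0.9163 / 5.3157 = 0.1724
c = S₁ / A₁^z = 6 / 0.3193^0.1724 = 6 / 0.8214 = 7.305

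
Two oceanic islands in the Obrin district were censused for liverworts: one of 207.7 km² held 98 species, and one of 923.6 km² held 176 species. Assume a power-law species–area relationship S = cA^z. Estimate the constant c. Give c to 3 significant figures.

z = ln(S₂/S₁) / ln(A₂/A₁) = ln(176/98) / ln(923.6/207.7) = 0.5855 / 1.4922 = 0.3924
c = S₁ / A₁^z = 98 / 207.7^0.3924 = 98 / 8.116 = 12.08

12.1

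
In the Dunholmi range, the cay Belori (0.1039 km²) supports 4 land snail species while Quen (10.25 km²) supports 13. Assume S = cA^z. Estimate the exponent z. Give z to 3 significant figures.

0.257

Taking logs: ln S = ln c + z ln A, so z = (ln S₂ − ln S₁)/(ln A₂ − ln A₁).
z = ln(13/4) / ln(10.25/0.1039) = ln(3.25) / ln(98.65) = 1.1787 / 4.5916 = 0.2567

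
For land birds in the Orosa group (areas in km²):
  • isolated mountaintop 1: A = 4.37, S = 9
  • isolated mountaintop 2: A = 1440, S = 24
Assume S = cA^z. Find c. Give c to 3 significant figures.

z = ln(S₂/S₁) / ln(A₂/A₁) = ln(24/9) / ln(1440/4.37) = 0.9808 / 5.7976 = 0.1692
c = S₁ / A₁^z = 9 / 4.37^0.1692 = 9 / 1.283 = 7.013

7.01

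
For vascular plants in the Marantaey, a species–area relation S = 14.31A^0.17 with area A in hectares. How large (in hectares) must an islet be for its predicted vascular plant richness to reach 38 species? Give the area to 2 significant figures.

38 = 14.31 × A^0.17  ⇒  A^0.17 = 38/14.31 = 2.655
ln A = ln(2.655) / 0.17 = 0.9766 / 0.17 = 5.7449
A = e^5.7449 ≈ 312.6 hectares

310 hectares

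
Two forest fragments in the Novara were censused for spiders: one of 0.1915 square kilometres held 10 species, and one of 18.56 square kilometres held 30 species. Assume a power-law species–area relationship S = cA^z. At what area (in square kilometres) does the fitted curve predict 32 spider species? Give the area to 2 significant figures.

z = ln(30/10) / ln(18.56/0.1915) = 1.0986 / 4.5739 = 0.2402
c = 10 / 0.1915^0.2402 = 10 / 0.6723 = 14.87
A = (32/14.87)^(1/0.2402) ⇒ ln A = ln(2.151)/0.2402 = 3.1897
A = e^3.1897 ≈ 24.28 square kilometres

24 square kilometres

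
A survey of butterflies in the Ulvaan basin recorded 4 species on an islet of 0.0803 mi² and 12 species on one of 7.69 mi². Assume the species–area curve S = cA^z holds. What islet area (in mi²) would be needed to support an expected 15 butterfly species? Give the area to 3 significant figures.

19.4 mi²

z = ln(12/4) / ln(7.69/0.0803) = 1.0986 / 4.5619 = 0.2408
c = 4 / 0.0803^0.2408 = 4 / 0.5448 = 7.342
A = (15/7.342)^(1/0.2408) ⇒ ln A = ln(2.043)/0.2408 = 2.9665
A = e^2.9665 ≈ 19.42 mi²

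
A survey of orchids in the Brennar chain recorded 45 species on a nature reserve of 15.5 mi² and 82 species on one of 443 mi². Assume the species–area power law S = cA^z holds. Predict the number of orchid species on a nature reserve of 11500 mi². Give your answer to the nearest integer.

z = ln(82/45) / ln(443/15.5) = 0.6001 / 3.3527 = 0.1790
c = 45 / 15.5^0.1790 = 45 / 1.633 = 27.55
S₃ = 27.55 × 11500^0.1790 = 27.55 × 5.33 ≈ 146.9

147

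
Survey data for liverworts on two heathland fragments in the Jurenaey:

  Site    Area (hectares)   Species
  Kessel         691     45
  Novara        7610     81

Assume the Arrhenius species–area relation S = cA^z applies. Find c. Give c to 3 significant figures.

z = ln(S₂/S₁) / ln(A₂/A₁) = ln(81/45) / ln(7610/691) = 0.5878 / 2.3991 = 0.2450
c = S₁ / A₁^z = 45 / 691^0.2450 = 45 / 4.962 = 9.068

9.07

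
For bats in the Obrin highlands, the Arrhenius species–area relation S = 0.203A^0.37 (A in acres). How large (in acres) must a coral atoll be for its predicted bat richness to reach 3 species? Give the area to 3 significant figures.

1450 acres

3 = 0.203 × A^0.37  ⇒  A^0.37 = 3/0.203 = 14.78
ln A = ln(14.78) / 0.37 = 2.6932 / 0.37 = 7.2788
A = e^7.2788 ≈ 1449 acres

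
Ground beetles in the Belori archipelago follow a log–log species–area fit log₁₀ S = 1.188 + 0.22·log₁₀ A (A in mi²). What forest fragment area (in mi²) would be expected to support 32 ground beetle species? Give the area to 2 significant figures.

32 = 15.42 × A^0.22  ⇒  A^0.22 = 32/15.42 = 2.076
ln A = ln(2.076) / 0.22 = 0.7303 / 0.22 = 3.3194
A = e^3.3194 ≈ 27.64 mi²

28 mi²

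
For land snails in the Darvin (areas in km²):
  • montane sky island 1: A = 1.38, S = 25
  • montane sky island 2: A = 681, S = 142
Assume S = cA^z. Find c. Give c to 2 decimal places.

z = ln(S₂/S₁) / ln(A₂/A₁) = ln(142/25) / ln(681/1.38) = 1.7370 / 6.2015 = 0.2801
c = S₁ / A₁^z = 25 / 1.38^0.2801 = 25 / 1.094 = 22.84

22.84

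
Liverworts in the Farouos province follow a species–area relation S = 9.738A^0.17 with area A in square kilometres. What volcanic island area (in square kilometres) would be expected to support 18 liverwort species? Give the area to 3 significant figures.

18 = 9.738 × A^0.17  ⇒  A^0.17 = 18/9.738 = 1.848
ln A = ln(1.848) / 0.17 = 0.6143 / 0.17 = 3.6137
A = e^3.6137 ≈ 37.1 square kilometres

37.1 square kilometres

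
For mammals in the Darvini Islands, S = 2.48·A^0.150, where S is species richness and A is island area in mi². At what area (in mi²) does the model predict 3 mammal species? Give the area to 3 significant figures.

3 = 2.48 × A^0.15  ⇒  A^0.15 = 3/2.48 = 1.21
ln A = ln(1.21) / 0.15 = 0.1904 / 0.15 = 1.2690
A = e^1.2690 ≈ 3.557 mi²

3.56 mi²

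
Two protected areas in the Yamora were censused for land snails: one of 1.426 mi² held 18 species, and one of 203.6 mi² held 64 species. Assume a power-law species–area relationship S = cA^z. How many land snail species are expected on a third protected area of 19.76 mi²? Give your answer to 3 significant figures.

z = ln(64/18) / ln(203.6/1.426) = 1.2685 / 4.9613 = 0.2557
c = 18 / 1.426^0.2557 = 18 / 1.095 = 16.44
S₃ = 16.44 × 19.76^0.2557 = 16.44 × 2.144 ≈ 35.25

35.3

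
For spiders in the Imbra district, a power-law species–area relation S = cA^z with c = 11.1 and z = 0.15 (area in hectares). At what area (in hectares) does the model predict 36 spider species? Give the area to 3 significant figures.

36 = 11.1 × A^0.15  ⇒  A^0.15 = 36/11.1 = 3.243
ln A = ln(3.243) / 0.15 = 1.1766 / 0.15 = 7.8438
A = e^7.8438 ≈ 2550 hectares

2550 hectares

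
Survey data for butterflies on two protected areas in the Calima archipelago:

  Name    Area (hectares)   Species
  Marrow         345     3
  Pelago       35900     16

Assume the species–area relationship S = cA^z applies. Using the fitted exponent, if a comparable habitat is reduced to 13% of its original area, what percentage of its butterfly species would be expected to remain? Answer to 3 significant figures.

z = ln(16/3) / ln(35900/345) = 1.6740 / 4.6449 = 0.3604
S_new/S_old = (A_new/A_old)^z = 0.13^0.3604 = exp(0.3604 × -2.0402) = 0.4794

47.9%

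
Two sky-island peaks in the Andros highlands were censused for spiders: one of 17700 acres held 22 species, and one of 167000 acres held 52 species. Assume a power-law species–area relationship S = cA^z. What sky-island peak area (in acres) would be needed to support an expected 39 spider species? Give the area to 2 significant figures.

z = ln(52/22) / ln(167000/17700) = 0.8602 / 2.2444 = 0.3833
c = 22 / 17700^0.3833 = 22 / 42.47 = 0.518
A = (39/0.518)^(1/0.3833) ⇒ ln A = ln(75.29)/0.3833 = 11.2751
A = e^11.2751 ≈ 78837 acres

79000 acres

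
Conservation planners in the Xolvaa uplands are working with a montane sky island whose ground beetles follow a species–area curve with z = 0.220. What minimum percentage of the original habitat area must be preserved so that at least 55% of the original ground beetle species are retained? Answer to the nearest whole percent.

Need (A_new/A_old)^0.22 = 0.55, so A_new/A_old = 0.55^(1/0.22) = 0.55^4.545
ln(A_new/A_old) = ln 0.55 / 0.22 = -0.5978 / 0.22 = -2.7174
A_new/A_old = e^-2.7174 ≈ 0.06604

7%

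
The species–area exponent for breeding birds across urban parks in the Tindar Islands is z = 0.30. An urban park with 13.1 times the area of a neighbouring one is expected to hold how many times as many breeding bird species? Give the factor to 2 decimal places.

2.16

S₂/S₁ = (A₂/A₁)^z = 13.1^0.3
ln(S₂/S₁) = 0.3 × ln 13.1 = 0.3 × 2.5726 = 0.7718
S₂/S₁ = e^0.7718 ≈ 2.164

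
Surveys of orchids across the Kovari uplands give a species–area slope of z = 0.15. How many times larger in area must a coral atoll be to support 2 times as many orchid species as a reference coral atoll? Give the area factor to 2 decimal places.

(A₂/A₁)^0.15 = 2, so A₂/A₁ = 2^(1/0.15) = 2^6.667
ln(A₂/A₁) = ln 2 / 0.15 = 0.6931 / 0.15 = 4.6210
A₂/A₁ = e^4.6210 ≈ 101.6

101.59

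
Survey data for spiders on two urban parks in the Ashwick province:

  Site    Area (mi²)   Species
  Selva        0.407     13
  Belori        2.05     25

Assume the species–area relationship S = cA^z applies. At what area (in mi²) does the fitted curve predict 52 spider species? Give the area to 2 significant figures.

13 mi²

z = ln(25/13) / ln(2.05/0.407) = 0.6539 / 1.6168 = 0.4045
c = 13 / 0.407^0.4045 = 13 / 0.6952 = 18.7
A = (52/18.7)^(1/0.4045) ⇒ ln A = ln(2.781)/0.4045 = 2.5286
A = e^2.5286 ≈ 12.54 mi²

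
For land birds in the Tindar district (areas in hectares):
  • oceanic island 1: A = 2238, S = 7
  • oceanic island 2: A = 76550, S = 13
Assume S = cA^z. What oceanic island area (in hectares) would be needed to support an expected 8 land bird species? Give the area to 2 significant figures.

4800 hectares

z = ln(13/7) / ln(76550/2238) = 0.6190 / 3.5324 = 0.1752
c = 7 / 2238^0.1752 = 7 / 3.864 = 1.812
A = (8/1.812)^(1/0.1752) ⇒ ln A = ln(4.416)/0.1752 = 8.4753
A = e^8.4753 ≈ 4795 hectares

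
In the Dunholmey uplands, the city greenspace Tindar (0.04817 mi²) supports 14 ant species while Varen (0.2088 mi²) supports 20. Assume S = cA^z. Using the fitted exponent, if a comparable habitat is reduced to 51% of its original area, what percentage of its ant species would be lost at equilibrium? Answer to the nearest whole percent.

15%

z = ln(20/14) / ln(0.2088/0.04817) = 0.3567 / 1.4666 = 0.2432
S_new/S_old = (A_new/A_old)^z = 0.51^0.2432 = exp(0.2432 × -0.6733) = 0.849
Fraction lost = 1 − 0.849 = 0.151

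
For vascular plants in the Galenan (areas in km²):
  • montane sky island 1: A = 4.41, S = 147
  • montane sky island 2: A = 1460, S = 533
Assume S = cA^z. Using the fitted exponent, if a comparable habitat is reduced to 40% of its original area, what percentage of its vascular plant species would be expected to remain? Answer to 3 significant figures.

81.6%

z = ln(533/147) / ln(1460/4.41) = 1.2881 / 5.8023 = 0.2220
S_new/S_old = (A_new/A_old)^z = 0.4^0.2220 = exp(0.2220 × -0.9163) = 0.8159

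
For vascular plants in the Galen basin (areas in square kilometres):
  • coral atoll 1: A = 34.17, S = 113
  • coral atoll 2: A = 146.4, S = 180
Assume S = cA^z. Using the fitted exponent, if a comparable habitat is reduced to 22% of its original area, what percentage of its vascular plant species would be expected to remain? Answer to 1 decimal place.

61.6%

z = ln(180/113) / ln(146.4/34.17) = 0.4656 / 1.4550 = 0.3200
S_new/S_old = (A_new/A_old)^z = 0.22^0.3200 = exp(0.3200 × -1.5141) = 0.616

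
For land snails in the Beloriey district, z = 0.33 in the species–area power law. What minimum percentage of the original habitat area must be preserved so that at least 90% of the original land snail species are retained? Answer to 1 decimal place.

Need (A_new/A_old)^0.33 = 0.9, so A_new/A_old = 0.9^(1/0.33) = 0.9^3.03
ln(A_new/A_old) = ln 0.9 / 0.33 = -0.1054 / 0.33 = -0.3193
A_new/A_old = e^-0.3193 ≈ 0.7267

72.7%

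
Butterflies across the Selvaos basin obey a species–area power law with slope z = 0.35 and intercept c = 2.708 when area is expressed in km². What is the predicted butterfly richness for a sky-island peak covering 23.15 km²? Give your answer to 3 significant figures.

8.13

S = 2.708 × 23.15^0.35 = 2.708 × 3.003 ≈ 8.133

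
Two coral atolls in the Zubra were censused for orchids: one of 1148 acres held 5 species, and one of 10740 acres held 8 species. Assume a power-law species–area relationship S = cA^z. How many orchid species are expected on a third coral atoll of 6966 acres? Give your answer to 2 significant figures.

z = ln(8/5) / ln(10740/1148) = 0.4700 / 2.2360 = 0.2102
c = 5 / 1148^0.2102 = 5 / 4.398 = 1.137
S₃ = 1.137 × 6966^0.2102 = 1.137 × 6.424 ≈ 7.304

7.3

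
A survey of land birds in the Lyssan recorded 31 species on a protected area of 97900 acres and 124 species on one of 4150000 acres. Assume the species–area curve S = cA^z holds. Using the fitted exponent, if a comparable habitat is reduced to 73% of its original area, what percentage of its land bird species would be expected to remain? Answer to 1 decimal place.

z = ln(124/31) / ln(4150000/97900) = 1.3863 / 3.7469 = 0.3700
S_new/S_old = (A_new/A_old)^z = 0.73^0.3700 = exp(0.3700 × -0.3147) = 0.8901

89.0%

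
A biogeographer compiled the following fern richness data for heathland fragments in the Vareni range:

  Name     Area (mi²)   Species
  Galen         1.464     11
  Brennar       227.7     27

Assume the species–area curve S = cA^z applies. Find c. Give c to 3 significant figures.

z = ln(S₂/S₁) / ln(A₂/A₁) = ln(27/11) / ln(227.7/1.464) = 0.8979 / 5.0469 = 0.1779
c = S₁ / A₁^z = 11 / 1.464^0.1779 = 11 / 1.07 = 10.28

10.3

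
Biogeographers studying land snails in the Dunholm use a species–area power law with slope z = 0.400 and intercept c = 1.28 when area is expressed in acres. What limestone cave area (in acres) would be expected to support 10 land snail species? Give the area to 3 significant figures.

10 = 1.28 × A^0.4  ⇒  A^0.4 = 10/1.28 = 7.812
ln A = ln(7.812) / 0.4 = 2.0557 / 0.4 = 5.1393
A = e^5.1393 ≈ 170.6 acres

171 acres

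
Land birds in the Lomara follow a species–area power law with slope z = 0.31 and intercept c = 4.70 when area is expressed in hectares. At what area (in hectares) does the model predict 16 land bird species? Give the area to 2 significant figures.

16 = 4.7 × A^0.31  ⇒  A^0.31 = 16/4.7 = 3.404
ln A = ln(3.404) / 0.31 = 1.2250 / 0.31 = 3.9517
A = e^3.9517 ≈ 52.02 hectares

52 hectares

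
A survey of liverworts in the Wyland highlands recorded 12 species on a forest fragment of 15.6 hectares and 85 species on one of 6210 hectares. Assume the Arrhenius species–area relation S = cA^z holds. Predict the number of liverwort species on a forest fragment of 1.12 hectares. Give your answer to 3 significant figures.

z = ln(85/12) / ln(6210/15.6) = 1.9577 / 5.9866 = 0.3270
c = 12 / 15.6^0.3270 = 12 / 2.456 = 4.887
S₃ = 4.887 × 1.12^0.3270 = 4.887 × 1.038 ≈ 5.071

5.07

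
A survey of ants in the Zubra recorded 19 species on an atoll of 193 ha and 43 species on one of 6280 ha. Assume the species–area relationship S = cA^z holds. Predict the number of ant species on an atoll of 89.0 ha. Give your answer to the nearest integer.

z = ln(43/19) / ln(6280/193) = 0.8168 / 3.4824 = 0.2345
c = 19 / 193^0.2345 = 19 / 3.436 = 5.53
S₃ = 5.53 × 89^0.2345 = 5.53 × 2.866 ≈ 15.85

16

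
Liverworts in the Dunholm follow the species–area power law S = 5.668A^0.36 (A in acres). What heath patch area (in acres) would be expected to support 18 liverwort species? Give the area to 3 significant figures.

24.8 acres

18 = 5.668 × A^0.36  ⇒  A^0.36 = 18/5.668 = 3.176
ln A = ln(3.176) / 0.36 = 1.1555 / 0.36 = 3.2098
A = e^3.2098 ≈ 24.77 acres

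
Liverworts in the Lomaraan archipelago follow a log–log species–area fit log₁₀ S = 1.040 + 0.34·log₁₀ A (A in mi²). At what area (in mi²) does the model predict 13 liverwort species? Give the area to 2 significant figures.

13 = 10.96 × A^0.34  ⇒  A^0.34 = 13/10.96 = 1.186
ln A = ln(1.186) / 0.34 = 0.1703 / 0.34 = 0.5008
A = e^0.5008 ≈ 1.65 mi²

1.6 mi²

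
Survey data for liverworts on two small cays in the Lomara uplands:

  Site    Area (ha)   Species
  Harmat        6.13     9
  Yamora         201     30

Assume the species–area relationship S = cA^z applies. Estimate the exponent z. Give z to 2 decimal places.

0.34

Taking logs: ln S = ln c + z ln A, so z = (ln S₂ − ln S₁)/(ln A₂ − ln A₁).
z = ln(30/9) / ln(201/6.13) = ln(3.333) / ln(32.79) = 1.2040 / 3.4901 = 0.3450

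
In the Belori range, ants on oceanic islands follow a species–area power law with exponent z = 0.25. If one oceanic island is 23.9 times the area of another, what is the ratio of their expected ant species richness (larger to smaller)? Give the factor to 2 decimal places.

2.21

S₂/S₁ = (A₂/A₁)^z = 23.9^0.25
ln(S₂/S₁) = 0.25 × ln 23.9 = 0.25 × 3.1739 = 0.7935
S₂/S₁ = e^0.7935 ≈ 2.211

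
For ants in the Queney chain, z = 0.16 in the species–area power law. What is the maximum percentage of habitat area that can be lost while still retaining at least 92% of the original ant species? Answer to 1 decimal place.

40.6%

Need (A_new/A_old)^0.16 = 0.92, so A_new/A_old = 0.92^(1/0.16) = 0.92^6.25
ln(A_new/A_old) = ln 0.92 / 0.16 = -0.0834 / 0.16 = -0.5211
A_new/A_old = e^-0.5211 ≈ 0.5938
Fraction that can be lost = 1 − 0.5938 = 0.4062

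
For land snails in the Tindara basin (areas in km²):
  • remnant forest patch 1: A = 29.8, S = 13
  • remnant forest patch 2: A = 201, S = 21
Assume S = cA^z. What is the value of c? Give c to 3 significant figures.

5.54

z = ln(S₂/S₁) / ln(A₂/A₁) = ln(21/13) / ln(201/29.8) = 0.4796 / 1.9088 = 0.2512
c = S₁ / A₁^z = 13 / 29.8^0.2512 = 13 / 2.346 = 5.541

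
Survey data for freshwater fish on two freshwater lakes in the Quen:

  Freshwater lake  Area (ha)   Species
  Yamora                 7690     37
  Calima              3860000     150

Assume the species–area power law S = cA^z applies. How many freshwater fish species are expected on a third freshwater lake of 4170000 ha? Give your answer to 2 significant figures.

z = ln(150/37) / ln(3860000/7690) = 1.3997 / 6.2185 = 0.2251
c = 37 / 7690^0.2251 = 37 / 7.493 = 4.938
S₃ = 4.938 × 4170000^0.2251 = 4.938 × 30.91 ≈ 152.6

150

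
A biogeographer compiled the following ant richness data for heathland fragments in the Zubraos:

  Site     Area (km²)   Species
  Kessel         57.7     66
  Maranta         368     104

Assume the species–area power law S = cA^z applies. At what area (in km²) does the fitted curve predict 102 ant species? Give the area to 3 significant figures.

z = ln(104/66) / ln(368/57.7) = 0.4547 / 1.8528 = 0.2454
c = 66 / 57.7^0.2454 = 66 / 2.705 = 24.4
A = (102/24.4)^(1/0.2454) ⇒ ln A = ln(4.181)/0.2454 = 5.8290
A = e^5.8290 ≈ 340 km²

340 km²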